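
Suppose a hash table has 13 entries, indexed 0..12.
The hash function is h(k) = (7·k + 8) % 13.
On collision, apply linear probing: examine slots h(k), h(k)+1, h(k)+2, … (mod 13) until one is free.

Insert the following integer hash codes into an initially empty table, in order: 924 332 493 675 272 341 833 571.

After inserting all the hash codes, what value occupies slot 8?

924: h=2 => slot 2
332: h=5 => slot 5
493: h=1 => slot 1
675: h=1, probe 1,2,3 => slot 3
272: h=1, probe 1,2,3,4 => slot 4
341: h=3, probe 3,4,5,6 => slot 6
833: h=2, probe 2,3,4,5,6,7 => slot 7
571: h=1, probe 1,2,3,4,5,6,7,8 => slot 8
Table: [., 493, 924, 675, 272, 332, 341, 833, 571, ., ., ., .]

571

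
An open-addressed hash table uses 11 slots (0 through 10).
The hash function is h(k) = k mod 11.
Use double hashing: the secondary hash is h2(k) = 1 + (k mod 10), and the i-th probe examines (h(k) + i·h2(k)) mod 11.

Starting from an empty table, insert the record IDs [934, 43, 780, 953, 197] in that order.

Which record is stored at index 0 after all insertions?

Insert 934: h=10, slot 10 empty => index 10.
Insert 43: h=10, h2=4, slot 10 occupied => index 3.
Insert 780: h=10, h2=1, slot 10 occupied => index 0.
Insert 953: h=7, slot 7 empty => index 7.
Insert 197: h=10, h2=8, slots 10,7 occupied => index 4.
Table: [780, —, —, 43, 197, —, —, 953, —, —, 934]

780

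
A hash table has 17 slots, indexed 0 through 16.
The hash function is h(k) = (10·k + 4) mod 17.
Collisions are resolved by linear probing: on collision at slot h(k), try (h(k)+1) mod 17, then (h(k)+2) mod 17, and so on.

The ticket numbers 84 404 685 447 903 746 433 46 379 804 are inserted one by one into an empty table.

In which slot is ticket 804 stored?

84 hashes to 11; slot 11 is free → place at 11.
404 hashes to 15; slot 15 is free → place at 15.
685 hashes to 3; slot 3 is free → place at 3.
447 hashes to 3; 3 taken → place at 4.
903 hashes to 7; slot 7 is free → place at 7.
746 hashes to 1; slot 1 is free → place at 1.
433 hashes to 16; slot 16 is free → place at 16.
46 hashes to 5; slot 5 is free → place at 5.
379 hashes to 3; 3,4,5 taken → place at 6.
804 hashes to 3; 3,4,5,6,7 taken → place at 8.
Table: [., 746, ., 685, 447, 46, 379, 903, 804, ., ., 84, ., ., ., 404, 433]

8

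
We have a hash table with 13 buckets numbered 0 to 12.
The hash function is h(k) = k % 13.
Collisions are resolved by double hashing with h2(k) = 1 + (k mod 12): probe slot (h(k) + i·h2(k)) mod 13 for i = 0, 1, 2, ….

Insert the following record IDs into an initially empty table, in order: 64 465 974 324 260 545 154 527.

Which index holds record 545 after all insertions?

64 hashes to 12; slot 12 is free -> place at 12.
465 hashes to 10; slot 10 is free -> place at 10.
974 hashes to 12, h2=3; 12 taken -> place at 2.
324 hashes to 12, h2=1; 12 taken -> place at 0.
260 hashes to 0, h2=9; 0 taken -> place at 9.
545 hashes to 12, h2=6; 12 taken -> place at 5.
154 hashes to 11; slot 11 is free -> place at 11.
527 hashes to 7; slot 7 is free -> place at 7.
Table: [324, _, 974, _, _, 545, _, 527, _, 260, 465, 154, 64]

5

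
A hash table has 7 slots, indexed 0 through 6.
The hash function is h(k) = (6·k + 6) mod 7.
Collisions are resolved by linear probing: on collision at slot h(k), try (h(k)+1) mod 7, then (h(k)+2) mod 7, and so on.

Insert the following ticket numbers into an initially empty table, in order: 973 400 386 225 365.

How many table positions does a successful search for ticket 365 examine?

973: h=6 -> slot 6
400: h=5 -> slot 5
386: h=5, probe 5,6,0 -> slot 0
225: h=5, probe 5,6,0,1 -> slot 1
365: h=5, probe 5,6,0,1,2 -> slot 2
Table: [386, 225, 365, _, _, 400, 973]
Lookup 365: h=5, probe 5,6,0,1,2 → found at 2.

5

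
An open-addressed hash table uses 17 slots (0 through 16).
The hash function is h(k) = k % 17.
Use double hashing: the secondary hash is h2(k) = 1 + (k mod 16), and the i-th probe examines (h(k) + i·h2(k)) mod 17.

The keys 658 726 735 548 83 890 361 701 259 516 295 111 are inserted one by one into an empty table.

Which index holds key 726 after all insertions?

2

658: h=12 → slot 12
726: h=12, h2=7, probe 12,2 → slot 2
735: h=4 → slot 4
548: h=4, h2=5, probe 4,9 → slot 9
83: h=15 → slot 15
890: h=6 → slot 6
361: h=4, h2=10, probe 4,14 → slot 14
701: h=4, h2=14, probe 4,1 → slot 1
259: h=4, h2=4, probe 4,8 → slot 8
516: h=6, h2=5, probe 6,11 → slot 11
295: h=6, h2=8, probe 6,14,5 → slot 5
111: h=9, h2=16, probe 9,8,7 → slot 7
Table: [-, 701, 726, -, 735, 295, 890, 111, 259, 548, -, 516, 658, -, 361, 83, -]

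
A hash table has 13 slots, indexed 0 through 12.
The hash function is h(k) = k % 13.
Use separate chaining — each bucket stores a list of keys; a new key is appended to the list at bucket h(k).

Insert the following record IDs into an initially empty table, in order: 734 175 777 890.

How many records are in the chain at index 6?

734 → bucket 6
175 → bucket 6 (collision)
777 → bucket 10
890 → bucket 6 (collision)
Final buckets:
0: -
1: -
2: -
3: -
4: -
5: -
6: 734 -> 175 -> 890
7: -
8: -
9: -
10: 777
11: -
12: -

3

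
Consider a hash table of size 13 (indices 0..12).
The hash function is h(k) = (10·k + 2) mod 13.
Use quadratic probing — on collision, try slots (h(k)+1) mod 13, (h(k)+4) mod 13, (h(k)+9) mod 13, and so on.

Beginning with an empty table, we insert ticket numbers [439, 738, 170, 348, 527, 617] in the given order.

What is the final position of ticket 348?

2

Insert 439: h=11, slot 11 empty -> index 11.
Insert 738: h=11, slot 11 occupied -> index 12.
Insert 170: h=12, slot 12 occupied -> index 0.
Insert 348: h=11, slots 11,12 occupied -> index 2.
Insert 527: h=7, slot 7 empty -> index 7.
Insert 617: h=10, slot 10 empty -> index 10.
Table: [170, -, 348, -, -, -, -, 527, -, -, 617, 439, 738]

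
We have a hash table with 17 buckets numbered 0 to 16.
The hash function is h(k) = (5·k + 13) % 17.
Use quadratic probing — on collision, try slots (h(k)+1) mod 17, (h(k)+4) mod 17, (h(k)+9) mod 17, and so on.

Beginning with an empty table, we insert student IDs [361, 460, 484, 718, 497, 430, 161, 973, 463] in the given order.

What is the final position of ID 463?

15

Insert 361: h=16, slot 16 empty => index 16.
Insert 460: h=1, slot 1 empty => index 1.
Insert 484: h=2, slot 2 empty => index 2.
Insert 718: h=16, slot 16 occupied => index 0.
Insert 497: h=16, slots 16,0 occupied => index 3.
Insert 430: h=4, slot 4 empty => index 4.
Insert 161: h=2, slots 2,3 occupied => index 6.
Insert 973: h=16, slots 16,0,3 occupied => index 8.
Insert 463: h=16, slots 16,0,3,8 occupied => index 15.
Table: [718, 460, 484, 497, 430, ., 161, ., 973, ., ., ., ., ., ., 463, 361]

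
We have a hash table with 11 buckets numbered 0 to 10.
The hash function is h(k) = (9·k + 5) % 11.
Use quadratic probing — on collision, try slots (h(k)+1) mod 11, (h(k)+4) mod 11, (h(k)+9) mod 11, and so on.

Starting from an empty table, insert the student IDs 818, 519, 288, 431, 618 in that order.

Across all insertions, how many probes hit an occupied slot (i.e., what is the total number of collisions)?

6

818: h=8 => slot 8
519: h=1 => slot 1
288: h=1, probe 1,2 => slot 2
431: h=1, probe 1,2,5 => slot 5
618: h=1, probe 1,2,5,10 => slot 10
Table: [∅, 519, 288, ∅, ∅, 431, ∅, ∅, 818, ∅, 618]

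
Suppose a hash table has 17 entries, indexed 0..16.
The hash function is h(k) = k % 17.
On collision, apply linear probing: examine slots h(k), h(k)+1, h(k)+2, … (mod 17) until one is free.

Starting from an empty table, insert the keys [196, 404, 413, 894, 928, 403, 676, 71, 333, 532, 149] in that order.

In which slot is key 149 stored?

16

196: h=9 => slot 9
404: h=13 => slot 13
413: h=5 => slot 5
894: h=10 => slot 10
928: h=10, probe 10,11 => slot 11
403: h=12 => slot 12
676: h=13, probe 13,14 => slot 14
71: h=3 => slot 3
333: h=10, probe 10,11,12,13,14,15 => slot 15
532: h=5, probe 5,6 => slot 6
149: h=13, probe 13,14,15,16 => slot 16
Table: [., ., ., 71, ., 413, 532, ., ., 196, 894, 928, 403, 404, 676, 333, 149]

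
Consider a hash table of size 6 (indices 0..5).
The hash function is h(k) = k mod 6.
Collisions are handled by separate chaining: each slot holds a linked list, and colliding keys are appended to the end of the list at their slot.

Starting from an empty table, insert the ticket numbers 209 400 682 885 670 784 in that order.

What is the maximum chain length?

Insert 209: h=5, bucket 5 empty → new chain.
Insert 400: h=4, bucket 4 empty → new chain.
Insert 682: h=4, bucket 4 nonempty → append to chain.
Insert 885: h=3, bucket 3 empty → new chain.
Insert 670: h=4, bucket 4 nonempty → append to chain.
Insert 784: h=4, bucket 4 nonempty → append to chain.
Final buckets:
0: —
1: —
2: —
3: 885
4: 400 -> 682 -> 670 -> 784
5: 209

4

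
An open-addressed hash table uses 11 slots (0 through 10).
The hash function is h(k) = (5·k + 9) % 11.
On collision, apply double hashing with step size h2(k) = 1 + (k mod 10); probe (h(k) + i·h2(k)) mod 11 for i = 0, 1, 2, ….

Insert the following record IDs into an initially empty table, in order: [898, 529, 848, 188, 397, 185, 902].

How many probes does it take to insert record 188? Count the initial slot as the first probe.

898: h=0 => slot 0
529: h=3 => slot 3
848: h=3, h2=9, probe 3,1 => slot 1
188: h=3, h2=9, probe 3,1,10 => slot 10
397: h=3, h2=8, probe 3,0,8 => slot 8
185: h=10, h2=6, probe 10,5 => slot 5
902: h=9 => slot 9
Table: [898, 848, ∅, 529, ∅, 185, ∅, ∅, 397, 902, 188]

3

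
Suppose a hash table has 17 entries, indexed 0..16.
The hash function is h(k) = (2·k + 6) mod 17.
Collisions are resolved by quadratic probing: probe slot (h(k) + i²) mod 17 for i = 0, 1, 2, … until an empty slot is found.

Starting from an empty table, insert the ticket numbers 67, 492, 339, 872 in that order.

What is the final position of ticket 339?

Insert 67: h=4, slot 4 empty -> index 4.
Insert 492: h=4, slot 4 occupied -> index 5.
Insert 339: h=4, slots 4,5 occupied -> index 8.
Insert 872: h=16, slot 16 empty -> index 16.
Table: [—, —, —, —, 67, 492, —, —, 339, —, —, —, —, —, —, —, 872]

8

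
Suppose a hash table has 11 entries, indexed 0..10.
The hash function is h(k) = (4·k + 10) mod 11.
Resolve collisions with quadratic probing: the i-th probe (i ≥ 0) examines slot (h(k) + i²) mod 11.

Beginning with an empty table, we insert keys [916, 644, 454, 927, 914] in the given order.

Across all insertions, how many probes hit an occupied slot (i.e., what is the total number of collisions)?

916: h=0 → slot 0
644: h=1 → slot 1
454: h=0, probe 0,1,4 → slot 4
927: h=0, probe 0,1,4,9 → slot 9
914: h=3 → slot 3
Table: [916, 644, -, 914, 454, -, -, -, -, 927, -]

5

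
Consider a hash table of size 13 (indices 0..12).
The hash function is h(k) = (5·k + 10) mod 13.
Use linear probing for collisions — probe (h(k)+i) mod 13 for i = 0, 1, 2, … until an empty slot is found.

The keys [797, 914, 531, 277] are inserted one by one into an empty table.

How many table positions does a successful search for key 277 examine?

3

797 hashes to 4; slot 4 is free → place at 4.
914 hashes to 4; 4 taken → place at 5.
531 hashes to 0; slot 0 is free → place at 0.
277 hashes to 4; 4,5 taken → place at 6.
Table: [531, ∅, ∅, ∅, 797, 914, 277, ∅, ∅, ∅, ∅, ∅, ∅]
Lookup 277: h=4, probe 4,5,6 → found at 6.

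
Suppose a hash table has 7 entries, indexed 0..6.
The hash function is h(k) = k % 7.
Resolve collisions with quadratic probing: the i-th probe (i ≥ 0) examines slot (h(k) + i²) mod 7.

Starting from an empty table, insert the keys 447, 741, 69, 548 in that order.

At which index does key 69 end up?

447 hashes to 6; slot 6 is free → place at 6.
741 hashes to 6; 6 taken → place at 0.
69 hashes to 6; 6,0 taken → place at 3.
548 hashes to 2; slot 2 is free → place at 2.
Table: [741, -, 548, 69, -, -, 447]

3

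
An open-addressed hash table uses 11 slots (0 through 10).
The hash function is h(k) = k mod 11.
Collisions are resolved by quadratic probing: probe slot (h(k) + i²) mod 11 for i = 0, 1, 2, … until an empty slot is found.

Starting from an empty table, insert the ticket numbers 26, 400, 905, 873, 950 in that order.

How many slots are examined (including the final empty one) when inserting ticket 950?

26: h=4 => slot 4
400: h=4, probe 4,5 => slot 5
905: h=3 => slot 3
873: h=4, probe 4,5,8 => slot 8
950: h=4, probe 4,5,8,2 => slot 2
Table: [∅, ∅, 950, 905, 26, 400, ∅, ∅, 873, ∅, ∅]

4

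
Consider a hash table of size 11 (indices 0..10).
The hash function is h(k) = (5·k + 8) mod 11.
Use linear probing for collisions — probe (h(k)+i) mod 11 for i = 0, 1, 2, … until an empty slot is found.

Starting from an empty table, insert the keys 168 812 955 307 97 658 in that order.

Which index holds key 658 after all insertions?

Insert 168: h=1, slot 1 empty -> index 1.
Insert 812: h=9, slot 9 empty -> index 9.
Insert 955: h=9, slot 9 occupied -> index 10.
Insert 307: h=3, slot 3 empty -> index 3.
Insert 97: h=9, slots 9,10 occupied -> index 0.
Insert 658: h=9, slots 9,10,0,1 occupied -> index 2.
Table: [97, 168, 658, 307, -, -, -, -, -, 812, 955]

2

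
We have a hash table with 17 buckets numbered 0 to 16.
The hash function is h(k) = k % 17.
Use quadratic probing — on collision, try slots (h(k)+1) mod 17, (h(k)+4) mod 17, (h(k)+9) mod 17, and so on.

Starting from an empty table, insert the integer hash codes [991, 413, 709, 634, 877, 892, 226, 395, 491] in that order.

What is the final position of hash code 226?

14

991: h=5 => slot 5
413: h=5, probe 5,6 => slot 6
709: h=12 => slot 12
634: h=5, probe 5,6,9 => slot 9
877: h=10 => slot 10
892: h=8 => slot 8
226: h=5, probe 5,6,9,14 => slot 14
395: h=4 => slot 4
491: h=15 => slot 15
Table: [∅, ∅, ∅, ∅, 395, 991, 413, ∅, 892, 634, 877, ∅, 709, ∅, 226, 491, ∅]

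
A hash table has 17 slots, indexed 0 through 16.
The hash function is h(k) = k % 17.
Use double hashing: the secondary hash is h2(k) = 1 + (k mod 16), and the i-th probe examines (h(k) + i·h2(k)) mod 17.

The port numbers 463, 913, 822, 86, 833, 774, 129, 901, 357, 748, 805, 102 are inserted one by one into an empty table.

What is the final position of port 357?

Insert 463: h=4, slot 4 empty → index 4.
Insert 913: h=12, slot 12 empty → index 12.
Insert 822: h=6, slot 6 empty → index 6.
Insert 86: h=1, slot 1 empty → index 1.
Insert 833: h=0, slot 0 empty → index 0.
Insert 774: h=9, slot 9 empty → index 9.
Insert 129: h=10, slot 10 empty → index 10.
Insert 901: h=0, h2=6, slots 0,6,12,1 occupied → index 7.
Insert 357: h=0, h2=6, slots 0,6,12,1,7 occupied → index 13.
Insert 748: h=0, h2=13, slots 0,13,9 occupied → index 5.
Insert 805: h=6, h2=6, slots 6,12,1,7,13 occupied → index 2.
Insert 102: h=0, h2=7, slots 0,7 occupied → index 14.
Table: [833, 86, 805, -, 463, 748, 822, 901, -, 774, 129, -, 913, 357, 102, -, -]

13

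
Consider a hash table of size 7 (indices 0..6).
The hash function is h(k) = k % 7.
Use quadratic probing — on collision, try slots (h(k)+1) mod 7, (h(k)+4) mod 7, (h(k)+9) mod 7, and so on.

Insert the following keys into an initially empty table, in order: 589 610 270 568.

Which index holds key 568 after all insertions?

589: h=1 → slot 1
610: h=1, probe 1,2 → slot 2
270: h=4 → slot 4
568: h=1, probe 1,2,5 → slot 5
Table: [., 589, 610, ., 270, 568, .]

5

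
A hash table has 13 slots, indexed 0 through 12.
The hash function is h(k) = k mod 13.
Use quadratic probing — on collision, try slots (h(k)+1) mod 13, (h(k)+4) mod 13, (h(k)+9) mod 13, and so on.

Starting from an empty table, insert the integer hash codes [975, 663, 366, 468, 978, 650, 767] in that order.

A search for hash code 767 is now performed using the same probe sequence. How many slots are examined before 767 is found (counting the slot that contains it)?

6

975: h=0 → slot 0
663: h=0, probe 0,1 → slot 1
366: h=2 → slot 2
468: h=0, probe 0,1,4 → slot 4
978: h=3 → slot 3
650: h=0, probe 0,1,4,9 → slot 9
767: h=0, probe 0,1,4,9,3,12 → slot 12
Table: [975, 663, 366, 978, 468, _, _, _, _, 650, _, _, 767]
Lookup 767: h=0, probe 0,1,4,9,3,12 → found at 12.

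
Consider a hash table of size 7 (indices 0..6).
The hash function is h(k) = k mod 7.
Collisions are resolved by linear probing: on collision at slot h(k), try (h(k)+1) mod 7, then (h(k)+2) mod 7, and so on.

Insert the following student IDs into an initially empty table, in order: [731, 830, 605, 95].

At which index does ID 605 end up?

5

731: h=3 -> slot 3
830: h=4 -> slot 4
605: h=3, probe 3,4,5 -> slot 5
95: h=4, probe 4,5,6 -> slot 6
Table: [∅, ∅, ∅, 731, 830, 605, 95]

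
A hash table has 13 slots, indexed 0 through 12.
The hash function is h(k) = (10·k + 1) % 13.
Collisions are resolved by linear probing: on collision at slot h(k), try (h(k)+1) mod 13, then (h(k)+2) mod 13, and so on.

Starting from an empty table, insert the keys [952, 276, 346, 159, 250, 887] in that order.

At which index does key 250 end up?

8

Insert 952: h=5, slot 5 empty → index 5.
Insert 276: h=5, slot 5 occupied → index 6.
Insert 346: h=3, slot 3 empty → index 3.
Insert 159: h=5, slots 5,6 occupied → index 7.
Insert 250: h=5, slots 5,6,7 occupied → index 8.
Insert 887: h=5, slots 5,6,7,8 occupied → index 9.
Table: [., ., ., 346, ., 952, 276, 159, 250, 887, ., ., .]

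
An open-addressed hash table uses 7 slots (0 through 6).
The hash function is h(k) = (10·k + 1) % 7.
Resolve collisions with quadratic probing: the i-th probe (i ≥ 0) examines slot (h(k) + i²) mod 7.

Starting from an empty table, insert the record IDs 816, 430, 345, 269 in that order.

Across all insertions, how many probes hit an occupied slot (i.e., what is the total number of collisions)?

1

816: h=6 => slot 6
430: h=3 => slot 3
345: h=0 => slot 0
269: h=3, probe 3,4 => slot 4
Table: [345, -, -, 430, 269, -, 816]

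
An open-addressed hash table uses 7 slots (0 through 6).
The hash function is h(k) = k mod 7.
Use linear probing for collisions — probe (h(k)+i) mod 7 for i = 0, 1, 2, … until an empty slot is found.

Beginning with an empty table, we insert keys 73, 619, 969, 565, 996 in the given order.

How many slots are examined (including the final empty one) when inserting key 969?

73: h=3 -> slot 3
619: h=3, probe 3,4 -> slot 4
969: h=3, probe 3,4,5 -> slot 5
565: h=5, probe 5,6 -> slot 6
996: h=2 -> slot 2
Table: [., ., 996, 73, 619, 969, 565]

3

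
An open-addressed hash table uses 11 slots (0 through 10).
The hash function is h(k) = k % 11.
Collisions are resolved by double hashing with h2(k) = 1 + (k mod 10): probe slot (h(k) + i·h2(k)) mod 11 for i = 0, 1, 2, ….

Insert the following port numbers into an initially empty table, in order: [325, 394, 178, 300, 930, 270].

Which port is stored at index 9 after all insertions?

325 hashes to 6; slot 6 is free → place at 6.
394 hashes to 9; slot 9 is free → place at 9.
178 hashes to 2; slot 2 is free → place at 2.
300 hashes to 3; slot 3 is free → place at 3.
930 hashes to 6, h2=1; 6 taken → place at 7.
270 hashes to 6, h2=1; 6,7 taken → place at 8.
Table: [—, —, 178, 300, —, —, 325, 930, 270, 394, —]

394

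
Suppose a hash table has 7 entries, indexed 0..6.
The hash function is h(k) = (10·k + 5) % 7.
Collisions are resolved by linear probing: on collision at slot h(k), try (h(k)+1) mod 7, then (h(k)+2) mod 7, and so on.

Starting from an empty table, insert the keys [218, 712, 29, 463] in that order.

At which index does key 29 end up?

2

218: h=1 -> slot 1
712: h=6 -> slot 6
29: h=1, probe 1,2 -> slot 2
463: h=1, probe 1,2,3 -> slot 3
Table: [_, 218, 29, 463, _, _, 712]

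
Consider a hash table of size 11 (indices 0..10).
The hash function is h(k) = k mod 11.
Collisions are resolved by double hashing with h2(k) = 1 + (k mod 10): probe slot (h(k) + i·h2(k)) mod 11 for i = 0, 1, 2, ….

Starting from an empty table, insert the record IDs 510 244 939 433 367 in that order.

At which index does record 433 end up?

510 hashes to 4; slot 4 is free -> place at 4.
244 hashes to 2; slot 2 is free -> place at 2.
939 hashes to 4, h2=10; 4 taken -> place at 3.
433 hashes to 4, h2=4; 4 taken -> place at 8.
367 hashes to 4, h2=8; 4 taken -> place at 1.
Table: [., 367, 244, 939, 510, ., ., ., 433, ., .]

8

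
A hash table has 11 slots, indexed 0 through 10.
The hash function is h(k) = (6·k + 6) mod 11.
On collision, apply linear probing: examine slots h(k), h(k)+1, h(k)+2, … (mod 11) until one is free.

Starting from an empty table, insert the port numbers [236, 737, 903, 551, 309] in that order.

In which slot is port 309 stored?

4

Insert 236: h=3, slot 3 empty => index 3.
Insert 737: h=6, slot 6 empty => index 6.
Insert 903: h=1, slot 1 empty => index 1.
Insert 551: h=1, slot 1 occupied => index 2.
Insert 309: h=1, slots 1,2,3 occupied => index 4.
Table: [., 903, 551, 236, 309, ., 737, ., ., ., .]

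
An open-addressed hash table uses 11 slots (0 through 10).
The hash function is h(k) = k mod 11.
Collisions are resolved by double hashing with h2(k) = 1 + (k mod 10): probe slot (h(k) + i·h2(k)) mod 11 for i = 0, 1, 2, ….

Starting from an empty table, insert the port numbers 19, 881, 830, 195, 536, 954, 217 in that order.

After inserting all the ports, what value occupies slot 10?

217

19: h=8 → slot 8
881: h=1 → slot 1
830: h=5 → slot 5
195: h=8, h2=6, probe 8,3 → slot 3
536: h=8, h2=7, probe 8,4 → slot 4
954: h=8, h2=5, probe 8,2 → slot 2
217: h=8, h2=8, probe 8,5,2,10 → slot 10
Table: [∅, 881, 954, 195, 536, 830, ∅, ∅, 19, ∅, 217]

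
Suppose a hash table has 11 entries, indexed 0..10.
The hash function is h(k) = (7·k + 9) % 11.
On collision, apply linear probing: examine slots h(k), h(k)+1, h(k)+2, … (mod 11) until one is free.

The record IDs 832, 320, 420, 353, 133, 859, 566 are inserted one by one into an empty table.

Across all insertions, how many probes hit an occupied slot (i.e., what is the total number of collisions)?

6

Insert 832: h=3, slot 3 empty → index 3.
Insert 320: h=5, slot 5 empty → index 5.
Insert 420: h=1, slot 1 empty → index 1.
Insert 353: h=5, slot 5 occupied → index 6.
Insert 133: h=5, slots 5,6 occupied → index 7.
Insert 859: h=5, slots 5,6,7 occupied → index 8.
Insert 566: h=0, slot 0 empty → index 0.
Table: [566, 420, _, 832, _, 320, 353, 133, 859, _, _]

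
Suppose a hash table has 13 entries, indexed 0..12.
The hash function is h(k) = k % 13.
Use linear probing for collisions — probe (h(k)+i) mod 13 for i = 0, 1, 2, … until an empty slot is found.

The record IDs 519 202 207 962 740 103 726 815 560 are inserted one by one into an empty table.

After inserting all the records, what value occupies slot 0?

207

519: h=12 -> slot 12
202: h=7 -> slot 7
207: h=12, probe 12,0 -> slot 0
962: h=0, probe 0,1 -> slot 1
740: h=12, probe 12,0,1,2 -> slot 2
103: h=12, probe 12,0,1,2,3 -> slot 3
726: h=11 -> slot 11
815: h=9 -> slot 9
560: h=1, probe 1,2,3,4 -> slot 4
Table: [207, 962, 740, 103, 560, _, _, 202, _, 815, _, 726, 519]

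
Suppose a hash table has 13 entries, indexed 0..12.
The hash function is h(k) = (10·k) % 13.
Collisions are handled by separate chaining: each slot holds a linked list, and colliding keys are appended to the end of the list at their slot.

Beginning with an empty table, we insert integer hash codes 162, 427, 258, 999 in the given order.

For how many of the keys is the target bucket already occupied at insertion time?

162 → bucket 8
427 → bucket 6
258 → bucket 6 (collision)
999 → bucket 6 (collision)
Final buckets:
0: _
1: _
2: _
3: _
4: _
5: _
6: 427 -> 258 -> 999
7: _
8: 162
9: _
10: _
11: _
12: _

2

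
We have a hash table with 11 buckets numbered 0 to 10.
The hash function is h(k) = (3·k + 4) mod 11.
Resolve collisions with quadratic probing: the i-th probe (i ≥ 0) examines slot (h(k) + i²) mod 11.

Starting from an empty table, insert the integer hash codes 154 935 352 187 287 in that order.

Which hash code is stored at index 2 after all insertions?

187

Insert 154: h=4, slot 4 empty → index 4.
Insert 935: h=4, slot 4 occupied → index 5.
Insert 352: h=4, slots 4,5 occupied → index 8.
Insert 187: h=4, slots 4,5,8 occupied → index 2.
Insert 287: h=7, slot 7 empty → index 7.
Table: [—, —, 187, —, 154, 935, —, 287, 352, —, —]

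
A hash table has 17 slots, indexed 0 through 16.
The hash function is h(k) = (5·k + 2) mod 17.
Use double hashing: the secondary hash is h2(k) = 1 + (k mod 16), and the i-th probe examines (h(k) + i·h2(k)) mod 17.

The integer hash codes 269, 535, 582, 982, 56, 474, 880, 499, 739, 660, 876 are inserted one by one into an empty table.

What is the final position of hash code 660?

Insert 269: h=4, slot 4 empty -> index 4.
Insert 535: h=8, slot 8 empty -> index 8.
Insert 582: h=5, slot 5 empty -> index 5.
Insert 982: h=16, slot 16 empty -> index 16.
Insert 56: h=10, slot 10 empty -> index 10.
Insert 474: h=9, slot 9 empty -> index 9.
Insert 880: h=16, h2=1, slot 16 occupied -> index 0.
Insert 499: h=15, slot 15 empty -> index 15.
Insert 739: h=8, h2=4, slot 8 occupied -> index 12.
Insert 660: h=4, h2=5, slots 4,9 occupied -> index 14.
Insert 876: h=13, slot 13 empty -> index 13.
Table: [880, -, -, -, 269, 582, -, -, 535, 474, 56, -, 739, 876, 660, 499, 982]

14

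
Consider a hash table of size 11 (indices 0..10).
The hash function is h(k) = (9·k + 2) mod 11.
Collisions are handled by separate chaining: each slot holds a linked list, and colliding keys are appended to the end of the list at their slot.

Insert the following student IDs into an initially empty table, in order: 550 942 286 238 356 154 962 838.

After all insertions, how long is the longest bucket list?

3

550 → bucket 2
942 → bucket 10
286 → bucket 2 (collision)
238 → bucket 10 (collision)
356 → bucket 5
154 → bucket 2 (collision)
962 → bucket 3
838 → bucket 9
Final buckets:
0: _
1: _
2: 550 -> 286 -> 154
3: 962
4: _
5: 356
6: _
7: _
8: _
9: 838
10: 942 -> 238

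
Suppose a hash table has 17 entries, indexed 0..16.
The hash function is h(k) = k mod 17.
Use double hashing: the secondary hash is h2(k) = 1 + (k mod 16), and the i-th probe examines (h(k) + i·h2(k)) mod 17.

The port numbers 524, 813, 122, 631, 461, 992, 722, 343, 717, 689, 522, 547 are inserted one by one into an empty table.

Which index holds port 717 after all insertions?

0

524 hashes to 14; slot 14 is free → place at 14.
813 hashes to 14, h2=14; 14 taken → place at 11.
122 hashes to 3; slot 3 is free → place at 3.
631 hashes to 2; slot 2 is free → place at 2.
461 hashes to 2, h2=14; 2 taken → place at 16.
992 hashes to 6; slot 6 is free → place at 6.
722 hashes to 8; slot 8 is free → place at 8.
343 hashes to 3, h2=8; 3,11,2 taken → place at 10.
717 hashes to 3, h2=14; 3 taken → place at 0.
689 hashes to 9; slot 9 is free → place at 9.
522 hashes to 12; slot 12 is free → place at 12.
547 hashes to 3, h2=4; 3 taken → place at 7.
Table: [717, _, 631, 122, _, _, 992, 547, 722, 689, 343, 813, 522, _, 524, _, 461]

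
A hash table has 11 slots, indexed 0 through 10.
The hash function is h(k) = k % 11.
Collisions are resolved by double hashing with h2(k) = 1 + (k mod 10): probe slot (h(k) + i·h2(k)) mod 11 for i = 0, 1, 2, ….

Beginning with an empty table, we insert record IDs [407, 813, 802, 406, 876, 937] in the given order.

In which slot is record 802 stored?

407: h=0 → slot 0
813: h=10 → slot 10
802: h=10, h2=3, probe 10,2 → slot 2
406: h=10, h2=7, probe 10,6 → slot 6
876: h=7 → slot 7
937: h=2, h2=8, probe 2,10,7,4 → slot 4
Table: [407, -, 802, -, 937, -, 406, 876, -, -, 813]

2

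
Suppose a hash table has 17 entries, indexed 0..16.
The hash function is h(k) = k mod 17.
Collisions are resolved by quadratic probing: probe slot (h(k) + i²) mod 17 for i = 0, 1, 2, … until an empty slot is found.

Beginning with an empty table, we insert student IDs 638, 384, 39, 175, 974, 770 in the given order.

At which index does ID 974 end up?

Insert 638: h=9, slot 9 empty → index 9.
Insert 384: h=10, slot 10 empty → index 10.
Insert 39: h=5, slot 5 empty → index 5.
Insert 175: h=5, slot 5 occupied → index 6.
Insert 974: h=5, slots 5,6,9 occupied → index 14.
Insert 770: h=5, slots 5,6,9,14 occupied → index 4.
Table: [—, —, —, —, 770, 39, 175, —, —, 638, 384, —, —, —, 974, —, —]

14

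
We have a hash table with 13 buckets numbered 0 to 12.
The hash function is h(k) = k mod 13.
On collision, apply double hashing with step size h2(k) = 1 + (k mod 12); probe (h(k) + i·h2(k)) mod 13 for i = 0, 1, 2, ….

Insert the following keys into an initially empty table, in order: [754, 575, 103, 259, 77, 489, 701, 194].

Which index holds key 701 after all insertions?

Insert 754: h=0, slot 0 empty → index 0.
Insert 575: h=3, slot 3 empty → index 3.
Insert 103: h=12, slot 12 empty → index 12.
Insert 259: h=12, h2=8, slot 12 occupied → index 7.
Insert 77: h=12, h2=6, slot 12 occupied → index 5.
Insert 489: h=8, slot 8 empty → index 8.
Insert 701: h=12, h2=6, slots 12,5 occupied → index 11.
Insert 194: h=12, h2=3, slot 12 occupied → index 2.
Table: [754, ., 194, 575, ., 77, ., 259, 489, ., ., 701, 103]

11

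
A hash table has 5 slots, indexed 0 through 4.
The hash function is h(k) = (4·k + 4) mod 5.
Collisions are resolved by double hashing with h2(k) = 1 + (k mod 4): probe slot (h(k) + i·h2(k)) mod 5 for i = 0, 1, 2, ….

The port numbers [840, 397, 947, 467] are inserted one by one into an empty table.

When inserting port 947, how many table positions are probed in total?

2

Insert 840: h=4, slot 4 empty → index 4.
Insert 397: h=2, slot 2 empty → index 2.
Insert 947: h=2, h2=4, slot 2 occupied → index 1.
Insert 467: h=2, h2=4, slots 2,1 occupied → index 0.
Table: [467, 947, 397, _, 840]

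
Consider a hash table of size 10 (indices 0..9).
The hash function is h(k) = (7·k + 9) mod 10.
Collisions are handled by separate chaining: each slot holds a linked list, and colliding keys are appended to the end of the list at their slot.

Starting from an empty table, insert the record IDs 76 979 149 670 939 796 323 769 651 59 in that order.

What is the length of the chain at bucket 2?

5

Insert 76: h=1, bucket 1 empty → new chain.
Insert 979: h=2, bucket 2 empty → new chain.
Insert 149: h=2, bucket 2 nonempty → append to chain.
Insert 670: h=9, bucket 9 empty → new chain.
Insert 939: h=2, bucket 2 nonempty → append to chain.
Insert 796: h=1, bucket 1 nonempty → append to chain.
Insert 323: h=0, bucket 0 empty → new chain.
Insert 769: h=2, bucket 2 nonempty → append to chain.
Insert 651: h=6, bucket 6 empty → new chain.
Insert 59: h=2, bucket 2 nonempty → append to chain.
Final buckets:
0: 323
1: 76 -> 796
2: 979 -> 149 -> 939 -> 769 -> 59
3: .
4: .
5: .
6: 651
7: .
8: .
9: 670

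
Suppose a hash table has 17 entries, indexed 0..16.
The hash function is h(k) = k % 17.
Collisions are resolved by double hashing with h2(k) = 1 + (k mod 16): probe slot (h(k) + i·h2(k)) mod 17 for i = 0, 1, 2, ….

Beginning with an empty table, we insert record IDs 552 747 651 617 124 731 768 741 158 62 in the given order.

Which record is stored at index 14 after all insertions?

158

Insert 552: h=8, slot 8 empty -> index 8.
Insert 747: h=16, slot 16 empty -> index 16.
Insert 651: h=5, slot 5 empty -> index 5.
Insert 617: h=5, h2=10, slot 5 occupied -> index 15.
Insert 124: h=5, h2=13, slot 5 occupied -> index 1.
Insert 731: h=0, slot 0 empty -> index 0.
Insert 768: h=3, slot 3 empty -> index 3.
Insert 741: h=10, slot 10 empty -> index 10.
Insert 158: h=5, h2=15, slots 5,3,1,16 occupied -> index 14.
Insert 62: h=11, slot 11 empty -> index 11.
Table: [731, 124, ., 768, ., 651, ., ., 552, ., 741, 62, ., ., 158, 617, 747]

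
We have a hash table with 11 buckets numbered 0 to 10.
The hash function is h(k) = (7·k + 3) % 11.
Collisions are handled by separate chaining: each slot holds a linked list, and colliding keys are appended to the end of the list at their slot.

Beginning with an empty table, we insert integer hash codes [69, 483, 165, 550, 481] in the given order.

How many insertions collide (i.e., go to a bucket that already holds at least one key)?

69 → bucket 2
483 → bucket 7
165 → bucket 3
550 → bucket 3 (collision)
481 → bucket 4
Final buckets:
0: -
1: -
2: 69
3: 165 -> 550
4: 481
5: -
6: -
7: 483
8: -
9: -
10: -

1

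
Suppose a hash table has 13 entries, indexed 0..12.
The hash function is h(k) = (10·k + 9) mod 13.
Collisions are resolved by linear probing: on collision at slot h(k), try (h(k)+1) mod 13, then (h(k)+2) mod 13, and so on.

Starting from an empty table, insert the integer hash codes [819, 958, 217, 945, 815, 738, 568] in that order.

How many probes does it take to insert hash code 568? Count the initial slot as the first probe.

819: h=9 => slot 9
958: h=8 => slot 8
217: h=8, probe 8,9,10 => slot 10
945: h=8, probe 8,9,10,11 => slot 11
815: h=8, probe 8,9,10,11,12 => slot 12
738: h=5 => slot 5
568: h=8, probe 8,9,10,11,12,0 => slot 0
Table: [568, _, _, _, _, 738, _, _, 958, 819, 217, 945, 815]

6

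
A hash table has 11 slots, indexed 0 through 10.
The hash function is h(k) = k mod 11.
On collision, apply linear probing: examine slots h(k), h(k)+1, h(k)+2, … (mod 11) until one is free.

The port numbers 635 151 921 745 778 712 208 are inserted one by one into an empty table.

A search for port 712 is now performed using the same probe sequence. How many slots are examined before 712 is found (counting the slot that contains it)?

635 hashes to 8; slot 8 is free -> place at 8.
151 hashes to 8; 8 taken -> place at 9.
921 hashes to 8; 8,9 taken -> place at 10.
745 hashes to 8; 8,9,10 taken -> place at 0.
778 hashes to 8; 8,9,10,0 taken -> place at 1.
712 hashes to 8; 8,9,10,0,1 taken -> place at 2.
208 hashes to 10; 10,0,1,2 taken -> place at 3.
Table: [745, 778, 712, 208, _, _, _, _, 635, 151, 921]
Lookup 712: h=8, probe 8,9,10,0,1,2 → found at 2.

6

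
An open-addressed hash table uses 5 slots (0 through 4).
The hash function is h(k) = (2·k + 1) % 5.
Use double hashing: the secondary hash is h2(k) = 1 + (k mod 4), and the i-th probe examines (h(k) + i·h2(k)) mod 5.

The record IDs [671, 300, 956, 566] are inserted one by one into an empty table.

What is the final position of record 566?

2

671 hashes to 3; slot 3 is free → place at 3.
300 hashes to 1; slot 1 is free → place at 1.
956 hashes to 3, h2=1; 3 taken → place at 4.
566 hashes to 3, h2=3; 3,1,4 taken → place at 2.
Table: [—, 300, 566, 671, 956]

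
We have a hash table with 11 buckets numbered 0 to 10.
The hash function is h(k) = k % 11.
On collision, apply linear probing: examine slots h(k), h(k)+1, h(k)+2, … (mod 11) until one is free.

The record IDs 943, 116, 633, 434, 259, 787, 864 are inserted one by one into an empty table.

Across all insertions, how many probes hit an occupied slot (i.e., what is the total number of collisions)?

13

Insert 943: h=8, slot 8 empty => index 8.
Insert 116: h=6, slot 6 empty => index 6.
Insert 633: h=6, slot 6 occupied => index 7.
Insert 434: h=5, slot 5 empty => index 5.
Insert 259: h=6, slots 6,7,8 occupied => index 9.
Insert 787: h=6, slots 6,7,8,9 occupied => index 10.
Insert 864: h=6, slots 6,7,8,9,10 occupied => index 0.
Table: [864, ∅, ∅, ∅, ∅, 434, 116, 633, 943, 259, 787]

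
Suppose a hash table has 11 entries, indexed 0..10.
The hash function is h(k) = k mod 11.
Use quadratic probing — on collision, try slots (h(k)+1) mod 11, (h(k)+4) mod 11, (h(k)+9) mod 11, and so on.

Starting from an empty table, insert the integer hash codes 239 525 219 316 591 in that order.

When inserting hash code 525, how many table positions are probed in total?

2

239: h=8 -> slot 8
525: h=8, probe 8,9 -> slot 9
219: h=10 -> slot 10
316: h=8, probe 8,9,1 -> slot 1
591: h=8, probe 8,9,1,6 -> slot 6
Table: [., 316, ., ., ., ., 591, ., 239, 525, 219]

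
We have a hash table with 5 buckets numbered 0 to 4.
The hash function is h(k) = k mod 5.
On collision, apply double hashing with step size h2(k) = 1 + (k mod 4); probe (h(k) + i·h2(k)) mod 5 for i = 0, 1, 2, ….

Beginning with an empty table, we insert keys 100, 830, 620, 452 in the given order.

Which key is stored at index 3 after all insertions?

Insert 100: h=0, slot 0 empty → index 0.
Insert 830: h=0, h2=3, slot 0 occupied → index 3.
Insert 620: h=0, h2=1, slot 0 occupied → index 1.
Insert 452: h=2, slot 2 empty → index 2.
Table: [100, 620, 452, 830, .]

830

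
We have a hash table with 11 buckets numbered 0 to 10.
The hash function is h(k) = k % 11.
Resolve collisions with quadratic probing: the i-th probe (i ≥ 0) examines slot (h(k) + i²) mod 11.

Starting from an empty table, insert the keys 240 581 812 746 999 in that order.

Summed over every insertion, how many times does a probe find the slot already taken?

240 hashes to 9; slot 9 is free => place at 9.
581 hashes to 9; 9 taken => place at 10.
812 hashes to 9; 9,10 taken => place at 2.
746 hashes to 9; 9,10,2 taken => place at 7.
999 hashes to 9; 9,10,2,7 taken => place at 3.
Table: [_, _, 812, 999, _, _, _, 746, _, 240, 581]

10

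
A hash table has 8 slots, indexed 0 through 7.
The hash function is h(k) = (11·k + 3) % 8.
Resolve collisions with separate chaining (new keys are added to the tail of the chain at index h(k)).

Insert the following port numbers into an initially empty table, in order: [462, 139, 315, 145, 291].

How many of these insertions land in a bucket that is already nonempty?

462 → bucket 5
139 → bucket 4
315 → bucket 4 (collision)
145 → bucket 6
291 → bucket 4 (collision)
Final buckets:
0: _
1: _
2: _
3: _
4: 139 -> 315 -> 291
5: 462
6: 145
7: _

2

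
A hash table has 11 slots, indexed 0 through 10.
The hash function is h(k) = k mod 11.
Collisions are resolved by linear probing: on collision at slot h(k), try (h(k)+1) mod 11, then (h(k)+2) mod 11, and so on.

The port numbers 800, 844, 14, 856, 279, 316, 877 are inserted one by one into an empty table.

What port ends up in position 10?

Insert 800: h=8, slot 8 empty -> index 8.
Insert 844: h=8, slot 8 occupied -> index 9.
Insert 14: h=3, slot 3 empty -> index 3.
Insert 856: h=9, slot 9 occupied -> index 10.
Insert 279: h=4, slot 4 empty -> index 4.
Insert 316: h=8, slots 8,9,10 occupied -> index 0.
Insert 877: h=8, slots 8,9,10,0 occupied -> index 1.
Table: [316, 877, —, 14, 279, —, —, —, 800, 844, 856]

856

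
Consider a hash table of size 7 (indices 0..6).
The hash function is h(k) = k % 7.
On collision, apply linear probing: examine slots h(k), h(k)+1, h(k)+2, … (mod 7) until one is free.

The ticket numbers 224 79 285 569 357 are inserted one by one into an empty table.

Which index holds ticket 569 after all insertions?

3

Insert 224: h=0, slot 0 empty => index 0.
Insert 79: h=2, slot 2 empty => index 2.
Insert 285: h=5, slot 5 empty => index 5.
Insert 569: h=2, slot 2 occupied => index 3.
Insert 357: h=0, slot 0 occupied => index 1.
Table: [224, 357, 79, 569, ∅, 285, ∅]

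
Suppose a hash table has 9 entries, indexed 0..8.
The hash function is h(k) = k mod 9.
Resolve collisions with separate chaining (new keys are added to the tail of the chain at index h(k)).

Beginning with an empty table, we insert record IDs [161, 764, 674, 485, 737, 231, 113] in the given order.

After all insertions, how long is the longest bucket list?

161 → bucket 8
764 → bucket 8 (collision)
674 → bucket 8 (collision)
485 → bucket 8 (collision)
737 → bucket 8 (collision)
231 → bucket 6
113 → bucket 5
Final buckets:
0: ∅
1: ∅
2: ∅
3: ∅
4: ∅
5: 113
6: 231
7: ∅
8: 161 -> 764 -> 674 -> 485 -> 737

5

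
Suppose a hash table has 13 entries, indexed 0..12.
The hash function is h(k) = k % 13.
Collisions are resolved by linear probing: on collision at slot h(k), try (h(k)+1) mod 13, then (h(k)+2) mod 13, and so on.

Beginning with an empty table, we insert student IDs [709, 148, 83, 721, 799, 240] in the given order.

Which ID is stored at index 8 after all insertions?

721

709: h=7 → slot 7
148: h=5 → slot 5
83: h=5, probe 5,6 → slot 6
721: h=6, probe 6,7,8 → slot 8
799: h=6, probe 6,7,8,9 → slot 9
240: h=6, probe 6,7,8,9,10 → slot 10
Table: [∅, ∅, ∅, ∅, ∅, 148, 83, 709, 721, 799, 240, ∅, ∅]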